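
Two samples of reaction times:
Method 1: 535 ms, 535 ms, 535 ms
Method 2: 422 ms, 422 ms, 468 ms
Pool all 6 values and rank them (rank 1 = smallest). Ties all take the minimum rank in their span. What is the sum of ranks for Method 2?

5

Sorted (ascending): 422, 422, 468, 535, 535, 535
The 2 values of 422 occupy positions 1–2 → each gets rank 1.
The 3 values of 535 occupy positions 4–6 → each gets rank 4.
Method 2 values → pooled ranks: 422→1, 422→1, 468→3
Rank sum = 1 + 1 + 3 = 5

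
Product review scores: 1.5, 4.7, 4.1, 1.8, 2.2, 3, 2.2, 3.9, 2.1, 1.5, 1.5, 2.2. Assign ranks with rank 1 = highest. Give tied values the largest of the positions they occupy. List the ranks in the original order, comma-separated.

12, 1, 2, 9, 7, 4, 7, 3, 8, 12, 12, 7

Sorted (descending): 4.7, 4.1, 3.9, 3, 2.2, 2.2, 2.2, 2.1, 1.8, 1.5, 1.5, 1.5
The 3 values of 2.2 occupy positions 5–7 → each gets rank 7.
The 3 values of 1.5 occupy positions 10–12 → each gets rank 12.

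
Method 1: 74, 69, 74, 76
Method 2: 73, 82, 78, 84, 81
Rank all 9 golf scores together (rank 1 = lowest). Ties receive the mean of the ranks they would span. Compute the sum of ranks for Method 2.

32

Sorted (ascending): 69, 73, 74, 74, 76, 78, 81, 82, 84
The 2 values of 74 occupy positions 3–4 → average rank (3+4)/2 = 3.5.
Method 2 values → pooled ranks: 73→2, 82→8, 78→6, 84→9, 81→7
Rank sum = 2 + 8 + 6 + 9 + 7 = 32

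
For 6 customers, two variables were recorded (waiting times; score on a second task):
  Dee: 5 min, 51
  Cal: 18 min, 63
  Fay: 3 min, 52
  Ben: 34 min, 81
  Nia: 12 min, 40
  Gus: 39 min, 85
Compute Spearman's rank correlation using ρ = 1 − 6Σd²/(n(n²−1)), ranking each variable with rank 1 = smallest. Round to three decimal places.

0.771

Ranks of variable 1: 2, 4, 1, 5, 3, 6
Ranks of variable 2: 2, 4, 3, 5, 1, 6
d = r₁ − r₂: 0, 0, -2, 0, 2, 0
d²: 0, 0, 4, 0, 4, 0; Σd² = 8
ρ = 1 − 6·8/(6·35) = 1 − 48/210 = 0.771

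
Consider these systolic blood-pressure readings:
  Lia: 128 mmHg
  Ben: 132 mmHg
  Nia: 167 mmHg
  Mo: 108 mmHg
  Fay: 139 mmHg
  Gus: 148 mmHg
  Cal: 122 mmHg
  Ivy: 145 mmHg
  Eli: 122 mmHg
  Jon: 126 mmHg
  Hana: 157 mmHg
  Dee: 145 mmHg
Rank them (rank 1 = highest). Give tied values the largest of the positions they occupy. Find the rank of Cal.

Sorted (descending): 167, 157, 148, 145, 145, 139, 132, 128, 126, 122, 122, 108
The 2 values of 145 occupy positions 4–5 → each gets rank 5.
The 2 values of 122 occupy positions 10–11 → each gets rank 11.
Cal has value 122 mmHg → rank 11.

11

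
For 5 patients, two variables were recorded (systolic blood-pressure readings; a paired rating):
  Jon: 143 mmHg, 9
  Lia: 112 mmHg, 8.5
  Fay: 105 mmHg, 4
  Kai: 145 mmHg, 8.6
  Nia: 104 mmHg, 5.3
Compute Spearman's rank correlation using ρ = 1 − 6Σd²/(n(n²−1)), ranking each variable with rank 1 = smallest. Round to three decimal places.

Ranks of variable 1: 4, 3, 2, 5, 1
Ranks of variable 2: 5, 3, 1, 4, 2
d = r₁ − r₂: -1, 0, 1, 1, -1
d²: 1, 0, 1, 1, 1; Σd² = 4
ρ = 1 − 6·4/(5·24) = 1 − 24/120 = 0.800

0.800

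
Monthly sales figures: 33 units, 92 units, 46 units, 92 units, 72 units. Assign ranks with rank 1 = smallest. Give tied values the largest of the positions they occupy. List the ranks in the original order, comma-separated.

Sorted (ascending): 33, 46, 72, 92, 92
The 2 values of 92 occupy positions 4–5 → each gets rank 5.

1, 5, 2, 5, 3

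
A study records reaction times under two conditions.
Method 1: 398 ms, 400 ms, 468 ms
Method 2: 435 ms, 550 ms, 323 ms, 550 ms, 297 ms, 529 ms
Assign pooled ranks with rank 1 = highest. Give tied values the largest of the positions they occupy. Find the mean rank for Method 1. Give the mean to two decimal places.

5.67

Sorted (descending): 550, 550, 529, 468, 435, 400, 398, 323, 297
The 2 values of 550 occupy positions 1–2 → each gets rank 2.
Method 1 values → pooled ranks: 398→7, 400→6, 468→4
Mean rank = (7 + 6 + 4) / 3 = 5.67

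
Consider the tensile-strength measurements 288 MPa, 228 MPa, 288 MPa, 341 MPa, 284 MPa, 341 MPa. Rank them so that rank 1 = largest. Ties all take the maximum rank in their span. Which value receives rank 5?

284

Sorted (descending): 341, 341, 288, 288, 284, 228
The 2 values of 341 occupy positions 1–2 → each gets rank 2.
The 2 values of 288 occupy positions 3–4 → each gets rank 4.
Rank 5 → value 284.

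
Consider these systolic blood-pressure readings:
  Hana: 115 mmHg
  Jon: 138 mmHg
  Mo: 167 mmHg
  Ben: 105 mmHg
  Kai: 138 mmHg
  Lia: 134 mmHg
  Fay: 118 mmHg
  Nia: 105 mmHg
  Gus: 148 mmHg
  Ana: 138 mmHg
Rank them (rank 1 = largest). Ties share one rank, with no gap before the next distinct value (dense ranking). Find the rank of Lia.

Sorted (descending): 167, 148, 138, 138, 138, 134, 118, 115, 105, 105
The 3 values of 138 share dense rank 3.
The 2 values of 105 share dense rank 7.
Remaining distinct values take the next consecutive integers.
Lia has value 134 mmHg → rank 4.

4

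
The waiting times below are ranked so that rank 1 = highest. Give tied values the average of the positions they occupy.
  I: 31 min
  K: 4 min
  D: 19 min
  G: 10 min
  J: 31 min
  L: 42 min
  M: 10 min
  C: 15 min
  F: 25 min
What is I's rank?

Sorted (descending): 42, 31, 31, 25, 19, 15, 10, 10, 4
The 2 values of 31 occupy positions 2–3 → average rank (2+3)/2 = 2.5.
The 2 values of 10 occupy positions 7–8 → average rank (7+8)/2 = 7.5.
I has value 31 min → rank 2.5.

2.5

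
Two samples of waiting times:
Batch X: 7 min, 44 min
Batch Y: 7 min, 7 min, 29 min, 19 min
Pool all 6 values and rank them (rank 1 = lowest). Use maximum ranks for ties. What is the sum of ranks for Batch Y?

Sorted (ascending): 7, 7, 7, 19, 29, 44
The 3 values of 7 occupy positions 1–3 → each gets rank 3.
Batch Y values → pooled ranks: 7→3, 7→3, 29→5, 19→4
Rank sum = 3 + 3 + 5 + 4 = 15

15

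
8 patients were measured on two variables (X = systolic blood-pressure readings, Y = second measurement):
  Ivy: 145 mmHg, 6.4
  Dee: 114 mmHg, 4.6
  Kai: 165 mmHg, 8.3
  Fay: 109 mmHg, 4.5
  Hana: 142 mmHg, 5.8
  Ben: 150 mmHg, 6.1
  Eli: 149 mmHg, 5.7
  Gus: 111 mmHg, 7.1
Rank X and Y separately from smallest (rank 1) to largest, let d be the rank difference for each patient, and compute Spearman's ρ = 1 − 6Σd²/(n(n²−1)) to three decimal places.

0.524

Ranks of variable 1: 5, 3, 8, 1, 4, 7, 6, 2
Ranks of variable 2: 6, 2, 8, 1, 4, 5, 3, 7
d = r₁ − r₂: -1, 1, 0, 0, 0, 2, 3, -5
d²: 1, 1, 0, 0, 0, 4, 9, 25; Σd² = 40
ρ = 1 − 6·40/(8·63) = 1 − 240/504 = 0.524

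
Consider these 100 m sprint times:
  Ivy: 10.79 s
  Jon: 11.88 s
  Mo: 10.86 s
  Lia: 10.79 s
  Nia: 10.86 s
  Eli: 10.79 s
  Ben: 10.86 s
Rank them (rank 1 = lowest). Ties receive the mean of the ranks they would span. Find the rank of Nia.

Sorted (ascending): 10.79, 10.79, 10.79, 10.86, 10.86, 10.86, 11.88
The 3 values of 10.79 occupy positions 1–3 → average rank 2.
The 3 values of 10.86 occupy positions 4–6 → average rank 5.
Nia has value 10.86 s → rank 5.

5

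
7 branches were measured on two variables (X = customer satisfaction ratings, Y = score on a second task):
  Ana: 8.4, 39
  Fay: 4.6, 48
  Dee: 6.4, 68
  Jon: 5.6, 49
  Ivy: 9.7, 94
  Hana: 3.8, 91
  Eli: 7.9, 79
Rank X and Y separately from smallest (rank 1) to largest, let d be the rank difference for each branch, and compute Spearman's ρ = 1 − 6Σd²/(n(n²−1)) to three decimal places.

0.107

Ranks of variable 1: 6, 2, 4, 3, 7, 1, 5
Ranks of variable 2: 1, 2, 4, 3, 7, 6, 5
d = r₁ − r₂: 5, 0, 0, 0, 0, -5, 0
d²: 25, 0, 0, 0, 0, 25, 0; Σd² = 50
ρ = 1 − 6·50/(7·48) = 1 − 300/336 = 0.107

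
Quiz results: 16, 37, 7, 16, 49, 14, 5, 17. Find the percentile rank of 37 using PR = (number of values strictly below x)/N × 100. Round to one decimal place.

N = 8.
Strictly below 37: 6. Equal to 37: 1.
PR = 6/8 × 100 = 75.0

75.0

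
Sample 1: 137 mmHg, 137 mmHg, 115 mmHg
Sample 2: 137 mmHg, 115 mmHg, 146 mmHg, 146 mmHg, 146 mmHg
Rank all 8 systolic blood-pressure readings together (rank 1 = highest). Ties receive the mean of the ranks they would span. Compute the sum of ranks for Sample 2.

18.5

Sorted (descending): 146, 146, 146, 137, 137, 137, 115, 115
The 3 values of 146 occupy positions 1–3 → average rank 2.
The 3 values of 137 occupy positions 4–6 → average rank 5.
The 2 values of 115 occupy positions 7–8 → average rank (7+8)/2 = 7.5.
Sample 2 values → pooled ranks: 137→5, 115→7.5, 146→2, 146→2, 146→2
Rank sum = 5 + 7.5 + 2 + 2 + 2 = 18.5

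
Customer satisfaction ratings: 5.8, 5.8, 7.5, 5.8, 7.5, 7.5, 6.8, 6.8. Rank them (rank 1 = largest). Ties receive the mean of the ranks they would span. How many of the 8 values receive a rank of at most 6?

Sorted (descending): 7.5, 7.5, 7.5, 6.8, 6.8, 5.8, 5.8, 5.8
The 3 values of 7.5 occupy positions 1–3 → average rank 2.
The 2 values of 6.8 occupy positions 4–5 → average rank (4+5)/2 = 4.5.
The 3 values of 5.8 occupy positions 6–8 → average rank 7.
Ranks ≤ 6: {2, 2, 2, 4.5, 4.5} → 5 values.

5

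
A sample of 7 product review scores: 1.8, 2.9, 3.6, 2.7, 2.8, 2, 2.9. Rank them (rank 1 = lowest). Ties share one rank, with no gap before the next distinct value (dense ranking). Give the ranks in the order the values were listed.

Sorted (ascending): 1.8, 2, 2.7, 2.8, 2.9, 2.9, 3.6
The 2 values of 2.9 share dense rank 5.
Remaining distinct values take the next consecutive integers.

1, 5, 6, 3, 4, 2, 5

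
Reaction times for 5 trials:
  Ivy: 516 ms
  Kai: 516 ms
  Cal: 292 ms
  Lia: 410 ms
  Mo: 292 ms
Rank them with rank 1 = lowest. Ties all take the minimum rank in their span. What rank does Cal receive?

1

Sorted (ascending): 292, 292, 410, 516, 516
The 2 values of 292 occupy positions 1–2 → each gets rank 1.
The 2 values of 516 occupy positions 4–5 → each gets rank 4.
Cal has value 292 ms → rank 1.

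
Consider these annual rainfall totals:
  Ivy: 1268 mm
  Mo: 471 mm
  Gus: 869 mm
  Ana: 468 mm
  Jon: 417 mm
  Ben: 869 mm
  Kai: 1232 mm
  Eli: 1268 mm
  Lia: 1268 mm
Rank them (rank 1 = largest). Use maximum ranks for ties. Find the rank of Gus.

Sorted (descending): 1268, 1268, 1268, 1232, 869, 869, 471, 468, 417
The 3 values of 1268 occupy positions 1–3 → each gets rank 3.
The 2 values of 869 occupy positions 5–6 → each gets rank 6.
Gus has value 869 mm → rank 6.

6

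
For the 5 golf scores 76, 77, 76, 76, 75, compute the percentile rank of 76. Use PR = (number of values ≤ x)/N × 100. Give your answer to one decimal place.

N = 5.
Strictly below 76: 1. Equal to 76: 3.
PR = 4/5 × 100 = 80.0

80.0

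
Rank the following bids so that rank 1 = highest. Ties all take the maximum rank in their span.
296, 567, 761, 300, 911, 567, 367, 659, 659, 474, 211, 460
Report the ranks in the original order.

11, 6, 2, 10, 1, 6, 9, 4, 4, 7, 12, 8

Sorted (descending): 911, 761, 659, 659, 567, 567, 474, 460, 367, 300, 296, 211
The 2 values of 659 occupy positions 3–4 → each gets rank 4.
The 2 values of 567 occupy positions 5–6 → each gets rank 6.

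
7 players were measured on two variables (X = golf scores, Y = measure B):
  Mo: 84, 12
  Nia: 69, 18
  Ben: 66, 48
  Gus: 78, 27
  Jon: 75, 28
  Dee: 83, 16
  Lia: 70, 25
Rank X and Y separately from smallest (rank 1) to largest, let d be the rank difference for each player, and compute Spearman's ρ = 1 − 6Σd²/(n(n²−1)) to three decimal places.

Ranks of variable 1: 7, 2, 1, 5, 4, 6, 3
Ranks of variable 2: 1, 3, 7, 5, 6, 2, 4
d = r₁ − r₂: 6, -1, -6, 0, -2, 4, -1
d²: 36, 1, 36, 0, 4, 16, 1; Σd² = 94
ρ = 1 − 6·94/(7·48) = 1 − 564/336 = -0.679

-0.679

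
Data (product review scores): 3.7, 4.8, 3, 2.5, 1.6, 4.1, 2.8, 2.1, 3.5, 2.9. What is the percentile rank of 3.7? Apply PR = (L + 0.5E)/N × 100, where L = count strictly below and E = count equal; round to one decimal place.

75.0

N = 10.
Strictly below 3.7: 7. Equal to 3.7: 1.
PR = (7 + 0.5·1)/10 × 100 = 75.0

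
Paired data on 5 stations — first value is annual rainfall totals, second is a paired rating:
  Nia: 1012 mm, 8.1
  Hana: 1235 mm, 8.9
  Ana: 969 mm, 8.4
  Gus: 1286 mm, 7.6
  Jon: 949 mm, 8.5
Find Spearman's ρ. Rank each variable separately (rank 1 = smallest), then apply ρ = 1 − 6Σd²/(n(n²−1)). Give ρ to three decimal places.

Ranks of variable 1: 3, 4, 2, 5, 1
Ranks of variable 2: 2, 5, 3, 1, 4
d = r₁ − r₂: 1, -1, -1, 4, -3
d²: 1, 1, 1, 16, 9; Σd² = 28
ρ = 1 − 6·28/(5·24) = 1 − 168/120 = -0.400

-0.400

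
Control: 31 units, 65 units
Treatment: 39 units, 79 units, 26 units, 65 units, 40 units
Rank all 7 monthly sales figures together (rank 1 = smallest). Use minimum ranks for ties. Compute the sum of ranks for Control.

Sorted (ascending): 26, 31, 39, 40, 65, 65, 79
The 2 values of 65 occupy positions 5–6 → each gets rank 5.
Control values → pooled ranks: 31→2, 65→5
Rank sum = 2 + 5 = 7

7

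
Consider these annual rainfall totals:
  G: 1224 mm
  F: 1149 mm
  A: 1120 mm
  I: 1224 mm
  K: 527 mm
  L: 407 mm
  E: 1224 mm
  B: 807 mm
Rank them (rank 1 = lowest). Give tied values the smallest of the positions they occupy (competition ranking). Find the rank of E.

Sorted (ascending): 407, 527, 807, 1120, 1149, 1224, 1224, 1224
The 3 values of 1224 occupy positions 6–8 → each gets rank 6.
E has value 1224 mm → rank 6.

6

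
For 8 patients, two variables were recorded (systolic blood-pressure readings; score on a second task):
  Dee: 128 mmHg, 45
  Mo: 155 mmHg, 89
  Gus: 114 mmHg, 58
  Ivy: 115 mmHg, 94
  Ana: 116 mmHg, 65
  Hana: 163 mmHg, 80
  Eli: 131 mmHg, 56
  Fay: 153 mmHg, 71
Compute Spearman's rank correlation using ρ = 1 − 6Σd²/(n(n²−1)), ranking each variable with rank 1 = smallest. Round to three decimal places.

0.238

Ranks of variable 1: 4, 7, 1, 2, 3, 8, 5, 6
Ranks of variable 2: 1, 7, 3, 8, 4, 6, 2, 5
d = r₁ − r₂: 3, 0, -2, -6, -1, 2, 3, 1
d²: 9, 0, 4, 36, 1, 4, 9, 1; Σd² = 64
ρ = 1 − 6·64/(8·63) = 1 − 384/504 = 0.238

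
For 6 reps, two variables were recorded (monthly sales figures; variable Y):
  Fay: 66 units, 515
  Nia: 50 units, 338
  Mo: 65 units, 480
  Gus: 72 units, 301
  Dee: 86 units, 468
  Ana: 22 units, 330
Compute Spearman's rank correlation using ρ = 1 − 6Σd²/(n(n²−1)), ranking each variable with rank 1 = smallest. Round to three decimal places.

0.143

Ranks of variable 1: 4, 2, 3, 5, 6, 1
Ranks of variable 2: 6, 3, 5, 1, 4, 2
d = r₁ − r₂: -2, -1, -2, 4, 2, -1
d²: 4, 1, 4, 16, 4, 1; Σd² = 30
ρ = 1 − 6·30/(6·35) = 1 − 180/210 = 0.143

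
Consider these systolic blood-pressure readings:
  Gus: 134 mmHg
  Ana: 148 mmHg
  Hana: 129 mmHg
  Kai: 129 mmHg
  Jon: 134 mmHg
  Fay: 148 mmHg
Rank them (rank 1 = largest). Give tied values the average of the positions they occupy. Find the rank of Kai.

Sorted (descending): 148, 148, 134, 134, 129, 129
The 2 values of 148 occupy positions 1–2 → average rank (1+2)/2 = 1.5.
The 2 values of 134 occupy positions 3–4 → average rank (3+4)/2 = 3.5.
The 2 values of 129 occupy positions 5–6 → average rank (5+6)/2 = 5.5.
Kai has value 129 mmHg → rank 5.5.

5.5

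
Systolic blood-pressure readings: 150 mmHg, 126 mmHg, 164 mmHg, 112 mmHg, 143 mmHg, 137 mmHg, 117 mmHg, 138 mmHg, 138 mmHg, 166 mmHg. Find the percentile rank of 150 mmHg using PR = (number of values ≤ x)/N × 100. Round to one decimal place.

N = 10.
Strictly below 150: 7. Equal to 150: 1.
PR = 8/10 × 100 = 80.0

80.0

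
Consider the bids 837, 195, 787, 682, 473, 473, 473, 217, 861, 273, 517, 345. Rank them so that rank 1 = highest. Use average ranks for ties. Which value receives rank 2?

837

Sorted (descending): 861, 837, 787, 682, 517, 473, 473, 473, 345, 273, 217, 195
The 3 values of 473 occupy positions 6–8 → average rank 7.
Rank 2 → value 837.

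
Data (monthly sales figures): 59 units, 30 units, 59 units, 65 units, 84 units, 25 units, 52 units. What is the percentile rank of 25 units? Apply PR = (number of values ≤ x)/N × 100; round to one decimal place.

N = 7.
Strictly below 25: 0. Equal to 25: 1.
PR = 1/7 × 100 = 14.3

14.3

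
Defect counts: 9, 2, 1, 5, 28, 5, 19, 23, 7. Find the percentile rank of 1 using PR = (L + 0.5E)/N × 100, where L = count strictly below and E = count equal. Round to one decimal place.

5.6

N = 9.
Strictly below 1: 0. Equal to 1: 1.
PR = (0 + 0.5·1)/9 × 100 = 5.6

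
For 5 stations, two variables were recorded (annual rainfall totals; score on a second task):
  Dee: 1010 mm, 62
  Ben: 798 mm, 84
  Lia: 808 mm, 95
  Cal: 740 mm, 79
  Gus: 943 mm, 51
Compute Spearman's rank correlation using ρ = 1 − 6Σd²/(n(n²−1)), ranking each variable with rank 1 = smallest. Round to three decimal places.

Ranks of variable 1: 5, 2, 3, 1, 4
Ranks of variable 2: 2, 4, 5, 3, 1
d = r₁ − r₂: 3, -2, -2, -2, 3
d²: 9, 4, 4, 4, 9; Σd² = 30
ρ = 1 − 6·30/(5·24) = 1 − 180/120 = -0.500

-0.500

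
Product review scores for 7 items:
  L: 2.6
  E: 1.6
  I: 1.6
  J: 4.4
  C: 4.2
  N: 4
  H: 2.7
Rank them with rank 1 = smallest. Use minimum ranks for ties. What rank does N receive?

Sorted (ascending): 1.6, 1.6, 2.6, 2.7, 4, 4.2, 4.4
The 2 values of 1.6 occupy positions 1–2 → each gets rank 1.
N has value 4 → rank 5.

5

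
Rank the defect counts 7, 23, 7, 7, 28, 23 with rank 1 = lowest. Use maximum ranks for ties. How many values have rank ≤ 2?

0

Sorted (ascending): 7, 7, 7, 23, 23, 28
The 3 values of 7 occupy positions 1–3 → each gets rank 3.
The 2 values of 23 occupy positions 4–5 → each gets rank 5.
Ranks ≤ 2: {} → 0 values.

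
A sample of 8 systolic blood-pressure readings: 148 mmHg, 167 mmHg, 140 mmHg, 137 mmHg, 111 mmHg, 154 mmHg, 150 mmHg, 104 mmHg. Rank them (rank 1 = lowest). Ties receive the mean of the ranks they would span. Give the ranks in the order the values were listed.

5, 8, 4, 3, 2, 7, 6, 1

Sorted (ascending): 104, 111, 137, 140, 148, 150, 154, 167
No ties — each value takes its position as its rank.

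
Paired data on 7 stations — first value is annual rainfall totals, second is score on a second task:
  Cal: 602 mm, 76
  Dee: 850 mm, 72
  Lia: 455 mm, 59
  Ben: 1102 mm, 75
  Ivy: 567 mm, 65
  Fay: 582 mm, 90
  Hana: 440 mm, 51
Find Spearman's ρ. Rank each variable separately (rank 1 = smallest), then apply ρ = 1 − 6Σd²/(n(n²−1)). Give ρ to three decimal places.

0.679

Ranks of variable 1: 5, 6, 2, 7, 3, 4, 1
Ranks of variable 2: 6, 4, 2, 5, 3, 7, 1
d = r₁ − r₂: -1, 2, 0, 2, 0, -3, 0
d²: 1, 4, 0, 4, 0, 9, 0; Σd² = 18
ρ = 1 − 6·18/(7·48) = 1 − 108/336 = 0.679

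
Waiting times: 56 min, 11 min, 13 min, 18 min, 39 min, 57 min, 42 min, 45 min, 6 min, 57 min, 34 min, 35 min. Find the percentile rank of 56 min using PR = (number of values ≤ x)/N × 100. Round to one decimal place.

83.3

N = 12.
Strictly below 56: 9. Equal to 56: 1.
PR = 10/12 × 100 = 83.3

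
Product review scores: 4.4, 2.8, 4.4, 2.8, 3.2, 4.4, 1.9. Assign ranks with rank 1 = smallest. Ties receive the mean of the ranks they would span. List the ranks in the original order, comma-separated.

Sorted (ascending): 1.9, 2.8, 2.8, 3.2, 4.4, 4.4, 4.4
The 2 values of 2.8 occupy positions 2–3 → average rank (2+3)/2 = 2.5.
The 3 values of 4.4 occupy positions 5–7 → average rank 6.

6, 2.5, 6, 2.5, 4, 6, 1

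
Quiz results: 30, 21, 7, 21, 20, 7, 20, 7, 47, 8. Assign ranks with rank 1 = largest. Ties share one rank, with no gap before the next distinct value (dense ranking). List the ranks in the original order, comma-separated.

Sorted (descending): 47, 30, 21, 21, 20, 20, 8, 7, 7, 7
The 2 values of 21 share dense rank 3.
The 2 values of 20 share dense rank 4.
The 3 values of 7 share dense rank 6.
Remaining distinct values take the next consecutive integers.

2, 3, 6, 3, 4, 6, 4, 6, 1, 5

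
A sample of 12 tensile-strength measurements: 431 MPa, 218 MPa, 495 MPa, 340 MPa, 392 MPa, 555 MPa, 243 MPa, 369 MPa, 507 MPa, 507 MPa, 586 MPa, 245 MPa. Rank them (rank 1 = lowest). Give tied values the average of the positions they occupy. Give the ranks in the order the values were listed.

Sorted (ascending): 218, 243, 245, 340, 369, 392, 431, 495, 507, 507, 555, 586
The 2 values of 507 occupy positions 9–10 → average rank (9+10)/2 = 9.5.

7, 1, 8, 4, 6, 11, 2, 5, 9.5, 9.5, 12, 3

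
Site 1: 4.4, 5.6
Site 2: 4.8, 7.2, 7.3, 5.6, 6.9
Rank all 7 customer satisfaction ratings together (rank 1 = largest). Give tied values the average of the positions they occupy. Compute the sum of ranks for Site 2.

Sorted (descending): 7.3, 7.2, 6.9, 5.6, 5.6, 4.8, 4.4
The 2 values of 5.6 occupy positions 4–5 → average rank (4+5)/2 = 4.5.
Site 2 values → pooled ranks: 4.8→6, 7.2→2, 7.3→1, 5.6→4.5, 6.9→3
Rank sum = 6 + 2 + 1 + 4.5 + 3 = 16.5

16.5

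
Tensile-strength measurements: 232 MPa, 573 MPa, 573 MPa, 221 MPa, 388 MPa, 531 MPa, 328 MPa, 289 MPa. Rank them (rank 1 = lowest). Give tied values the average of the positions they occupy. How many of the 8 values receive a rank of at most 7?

6

Sorted (ascending): 221, 232, 289, 328, 388, 531, 573, 573
The 2 values of 573 occupy positions 7–8 → average rank (7+8)/2 = 7.5.
Ranks ≤ 7: {1, 2, 3, 4, 5, 6} → 6 values.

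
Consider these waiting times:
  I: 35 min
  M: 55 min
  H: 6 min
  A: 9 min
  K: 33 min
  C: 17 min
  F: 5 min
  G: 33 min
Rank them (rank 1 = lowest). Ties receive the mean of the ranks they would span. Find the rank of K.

5.5

Sorted (ascending): 5, 6, 9, 17, 33, 33, 35, 55
The 2 values of 33 occupy positions 5–6 → average rank (5+6)/2 = 5.5.
K has value 33 min → rank 5.5.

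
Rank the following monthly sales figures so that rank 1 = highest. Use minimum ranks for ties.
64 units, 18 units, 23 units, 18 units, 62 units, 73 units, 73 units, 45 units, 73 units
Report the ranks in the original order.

4, 8, 7, 8, 5, 1, 1, 6, 1

Sorted (descending): 73, 73, 73, 64, 62, 45, 23, 18, 18
The 3 values of 73 occupy positions 1–3 → each gets rank 1.
The 2 values of 18 occupy positions 8–9 → each gets rank 8.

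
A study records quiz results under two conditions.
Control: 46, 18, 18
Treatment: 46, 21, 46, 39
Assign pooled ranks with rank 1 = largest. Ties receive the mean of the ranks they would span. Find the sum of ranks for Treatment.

Sorted (descending): 46, 46, 46, 39, 21, 18, 18
The 3 values of 46 occupy positions 1–3 → average rank 2.
The 2 values of 18 occupy positions 6–7 → average rank (6+7)/2 = 6.5.
Treatment values → pooled ranks: 46→2, 21→5, 46→2, 39→4
Rank sum = 2 + 5 + 2 + 4 = 13

13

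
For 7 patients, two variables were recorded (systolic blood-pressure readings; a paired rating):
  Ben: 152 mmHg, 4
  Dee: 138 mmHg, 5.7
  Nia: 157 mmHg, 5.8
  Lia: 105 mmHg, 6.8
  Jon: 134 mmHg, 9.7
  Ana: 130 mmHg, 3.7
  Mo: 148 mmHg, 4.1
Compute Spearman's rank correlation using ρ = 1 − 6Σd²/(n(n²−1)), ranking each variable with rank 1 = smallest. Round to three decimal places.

Ranks of variable 1: 6, 4, 7, 1, 3, 2, 5
Ranks of variable 2: 2, 4, 5, 6, 7, 1, 3
d = r₁ − r₂: 4, 0, 2, -5, -4, 1, 2
d²: 16, 0, 4, 25, 16, 1, 4; Σd² = 66
ρ = 1 − 6·66/(7·48) = 1 − 396/336 = -0.179

-0.179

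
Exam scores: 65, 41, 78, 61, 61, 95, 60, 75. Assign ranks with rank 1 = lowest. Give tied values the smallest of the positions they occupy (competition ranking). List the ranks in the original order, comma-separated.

5, 1, 7, 3, 3, 8, 2, 6

Sorted (ascending): 41, 60, 61, 61, 65, 75, 78, 95
The 2 values of 61 occupy positions 3–4 → each gets rank 3.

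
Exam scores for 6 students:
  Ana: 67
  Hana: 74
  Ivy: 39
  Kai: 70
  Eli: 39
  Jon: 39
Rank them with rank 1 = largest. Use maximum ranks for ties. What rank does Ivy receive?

6

Sorted (descending): 74, 70, 67, 39, 39, 39
The 3 values of 39 occupy positions 4–6 → each gets rank 6.
Ivy has value 39 → rank 6.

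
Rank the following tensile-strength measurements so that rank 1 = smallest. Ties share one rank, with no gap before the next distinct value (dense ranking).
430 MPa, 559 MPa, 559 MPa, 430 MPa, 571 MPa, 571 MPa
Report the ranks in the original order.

Sorted (ascending): 430, 430, 559, 559, 571, 571
The 2 values of 430 share dense rank 1.
The 2 values of 559 share dense rank 2.
The 2 values of 571 share dense rank 3.

1, 2, 2, 1, 3, 3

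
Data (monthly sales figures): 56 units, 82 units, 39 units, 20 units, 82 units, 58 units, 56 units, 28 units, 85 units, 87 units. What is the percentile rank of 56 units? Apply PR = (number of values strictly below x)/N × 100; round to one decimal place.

N = 10.
Strictly below 56: 3. Equal to 56: 2.
PR = 3/10 × 100 = 30.0

30.0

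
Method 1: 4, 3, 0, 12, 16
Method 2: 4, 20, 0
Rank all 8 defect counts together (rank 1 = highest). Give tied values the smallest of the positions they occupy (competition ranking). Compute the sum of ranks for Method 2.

Sorted (descending): 20, 16, 12, 4, 4, 3, 0, 0
The 2 values of 4 occupy positions 4–5 → each gets rank 4.
The 2 values of 0 occupy positions 7–8 → each gets rank 7.
Method 2 values → pooled ranks: 4→4, 20→1, 0→7
Rank sum = 4 + 1 + 7 = 12

12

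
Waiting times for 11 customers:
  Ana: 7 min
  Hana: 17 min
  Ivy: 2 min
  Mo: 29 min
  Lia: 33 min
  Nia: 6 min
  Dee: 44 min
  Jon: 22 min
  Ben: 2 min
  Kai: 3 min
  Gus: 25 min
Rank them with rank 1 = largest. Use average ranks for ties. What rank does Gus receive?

4

Sorted (descending): 44, 33, 29, 25, 22, 17, 7, 6, 3, 2, 2
The 2 values of 2 occupy positions 10–11 → average rank (10+11)/2 = 10.5.
Gus has value 25 min → rank 4.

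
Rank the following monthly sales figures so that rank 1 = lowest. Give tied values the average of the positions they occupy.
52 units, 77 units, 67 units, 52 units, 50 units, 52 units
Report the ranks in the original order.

Sorted (ascending): 50, 52, 52, 52, 67, 77
The 3 values of 52 occupy positions 2–4 → average rank 3.

3, 6, 5, 3, 1, 3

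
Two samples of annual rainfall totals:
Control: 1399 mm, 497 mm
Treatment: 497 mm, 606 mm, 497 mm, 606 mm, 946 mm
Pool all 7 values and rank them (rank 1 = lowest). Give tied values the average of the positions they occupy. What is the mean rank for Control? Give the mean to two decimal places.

Sorted (ascending): 497, 497, 497, 606, 606, 946, 1399
The 3 values of 497 occupy positions 1–3 → average rank 2.
The 2 values of 606 occupy positions 4–5 → average rank (4+5)/2 = 4.5.
Control values → pooled ranks: 1399→7, 497→2
Mean rank = (7 + 2) / 2 = 4.50

4.50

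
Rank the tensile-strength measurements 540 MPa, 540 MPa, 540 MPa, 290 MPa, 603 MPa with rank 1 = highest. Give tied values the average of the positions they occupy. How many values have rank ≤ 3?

4

Sorted (descending): 603, 540, 540, 540, 290
The 3 values of 540 occupy positions 2–4 → average rank 3.
Ranks ≤ 3: {1, 3, 3, 3} → 4 values.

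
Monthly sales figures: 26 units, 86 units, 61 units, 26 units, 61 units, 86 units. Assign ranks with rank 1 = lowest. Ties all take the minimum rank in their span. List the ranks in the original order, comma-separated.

Sorted (ascending): 26, 26, 61, 61, 86, 86
The 2 values of 26 occupy positions 1–2 → each gets rank 1.
The 2 values of 61 occupy positions 3–4 → each gets rank 3.
The 2 values of 86 occupy positions 5–6 → each gets rank 5.

1, 5, 3, 1, 3, 5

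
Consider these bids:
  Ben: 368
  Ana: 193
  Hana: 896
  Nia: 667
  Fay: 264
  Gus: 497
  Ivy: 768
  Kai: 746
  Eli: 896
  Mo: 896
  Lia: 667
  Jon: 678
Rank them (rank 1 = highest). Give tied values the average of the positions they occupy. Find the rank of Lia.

Sorted (descending): 896, 896, 896, 768, 746, 678, 667, 667, 497, 368, 264, 193
The 3 values of 896 occupy positions 1–3 → average rank 2.
The 2 values of 667 occupy positions 7–8 → average rank (7+8)/2 = 7.5.
Lia has value 667 → rank 7.5.

7.5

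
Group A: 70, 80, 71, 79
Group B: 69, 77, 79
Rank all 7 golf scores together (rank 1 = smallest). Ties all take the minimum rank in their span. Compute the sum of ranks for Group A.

17

Sorted (ascending): 69, 70, 71, 77, 79, 79, 80
The 2 values of 79 occupy positions 5–6 → each gets rank 5.
Group A values → pooled ranks: 70→2, 80→7, 71→3, 79→5
Rank sum = 2 + 7 + 3 + 5 = 17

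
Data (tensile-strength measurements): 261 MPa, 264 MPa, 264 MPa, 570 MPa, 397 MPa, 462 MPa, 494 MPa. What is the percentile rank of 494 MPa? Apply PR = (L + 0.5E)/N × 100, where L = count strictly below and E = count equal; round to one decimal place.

78.6

N = 7.
Strictly below 494: 5. Equal to 494: 1.
PR = (5 + 0.5·1)/7 × 100 = 78.6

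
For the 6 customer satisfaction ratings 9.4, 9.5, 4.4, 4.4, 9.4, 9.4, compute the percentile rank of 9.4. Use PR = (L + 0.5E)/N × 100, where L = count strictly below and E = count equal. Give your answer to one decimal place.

N = 6.
Strictly below 9.4: 2. Equal to 9.4: 3.
PR = (2 + 0.5·3)/6 × 100 = 58.3

58.3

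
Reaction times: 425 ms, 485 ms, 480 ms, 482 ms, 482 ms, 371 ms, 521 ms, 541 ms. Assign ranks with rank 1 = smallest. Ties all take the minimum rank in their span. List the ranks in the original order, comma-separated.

Sorted (ascending): 371, 425, 480, 482, 482, 485, 521, 541
The 2 values of 482 occupy positions 4–5 → each gets rank 4.

2, 6, 3, 4, 4, 1, 7, 8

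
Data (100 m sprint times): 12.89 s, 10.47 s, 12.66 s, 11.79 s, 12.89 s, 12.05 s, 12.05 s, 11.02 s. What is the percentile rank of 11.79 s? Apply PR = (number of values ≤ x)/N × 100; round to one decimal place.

37.5

N = 8.
Strictly below 11.79: 2. Equal to 11.79: 1.
PR = 3/8 × 100 = 37.5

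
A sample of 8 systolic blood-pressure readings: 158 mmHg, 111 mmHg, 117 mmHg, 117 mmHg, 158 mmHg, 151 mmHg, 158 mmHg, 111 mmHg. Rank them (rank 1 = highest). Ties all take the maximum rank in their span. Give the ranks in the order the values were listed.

3, 8, 6, 6, 3, 4, 3, 8

Sorted (descending): 158, 158, 158, 151, 117, 117, 111, 111
The 3 values of 158 occupy positions 1–3 → each gets rank 3.
The 2 values of 117 occupy positions 5–6 → each gets rank 6.
The 2 values of 111 occupy positions 7–8 → each gets rank 8.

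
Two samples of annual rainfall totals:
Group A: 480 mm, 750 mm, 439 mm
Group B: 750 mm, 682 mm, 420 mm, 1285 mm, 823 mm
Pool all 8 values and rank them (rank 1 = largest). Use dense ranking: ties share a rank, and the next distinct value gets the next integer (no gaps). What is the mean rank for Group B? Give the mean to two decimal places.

3.40

Sorted (descending): 1285, 823, 750, 750, 682, 480, 439, 420
The 2 values of 750 share dense rank 3.
Remaining distinct values take the next consecutive integers.
Group B values → pooled ranks: 750→3, 682→4, 420→7, 1285→1, 823→2
Mean rank = (3 + 4 + 7 + 1 + 2) / 5 = 3.40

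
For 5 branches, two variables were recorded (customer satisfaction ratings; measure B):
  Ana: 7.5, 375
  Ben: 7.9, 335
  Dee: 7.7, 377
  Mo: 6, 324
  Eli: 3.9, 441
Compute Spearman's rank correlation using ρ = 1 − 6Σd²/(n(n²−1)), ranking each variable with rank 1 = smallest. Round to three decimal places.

-0.300

Ranks of variable 1: 3, 5, 4, 2, 1
Ranks of variable 2: 3, 2, 4, 1, 5
d = r₁ − r₂: 0, 3, 0, 1, -4
d²: 0, 9, 0, 1, 16; Σd² = 26
ρ = 1 − 6·26/(5·24) = 1 − 156/120 = -0.300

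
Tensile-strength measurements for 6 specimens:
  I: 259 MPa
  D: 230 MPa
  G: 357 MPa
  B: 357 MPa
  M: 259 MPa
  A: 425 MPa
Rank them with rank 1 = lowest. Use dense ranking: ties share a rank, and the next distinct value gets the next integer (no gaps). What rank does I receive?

2

Sorted (ascending): 230, 259, 259, 357, 357, 425
The 2 values of 259 share dense rank 2.
The 2 values of 357 share dense rank 3.
Remaining distinct values take the next consecutive integers.
I has value 259 MPa → rank 2.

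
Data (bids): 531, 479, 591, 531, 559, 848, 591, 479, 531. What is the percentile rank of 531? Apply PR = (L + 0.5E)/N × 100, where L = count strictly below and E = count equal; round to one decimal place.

38.9

N = 9.
Strictly below 531: 2. Equal to 531: 3.
PR = (2 + 0.5·3)/9 × 100 = 38.9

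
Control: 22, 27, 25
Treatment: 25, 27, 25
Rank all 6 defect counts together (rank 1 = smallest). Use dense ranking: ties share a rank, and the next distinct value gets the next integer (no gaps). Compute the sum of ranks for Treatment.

7

Sorted (ascending): 22, 25, 25, 25, 27, 27
The 3 values of 25 share dense rank 2.
The 2 values of 27 share dense rank 3.
Remaining distinct values take the next consecutive integers.
Treatment values → pooled ranks: 25→2, 27→3, 25→2
Rank sum = 2 + 3 + 2 = 7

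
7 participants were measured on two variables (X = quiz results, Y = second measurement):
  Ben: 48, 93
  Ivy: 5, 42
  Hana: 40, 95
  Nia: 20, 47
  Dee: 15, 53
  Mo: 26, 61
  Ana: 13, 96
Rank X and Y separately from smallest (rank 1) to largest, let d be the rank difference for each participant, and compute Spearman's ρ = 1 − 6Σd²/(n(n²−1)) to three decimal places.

Ranks of variable 1: 7, 1, 6, 4, 3, 5, 2
Ranks of variable 2: 5, 1, 6, 2, 3, 4, 7
d = r₁ − r₂: 2, 0, 0, 2, 0, 1, -5
d²: 4, 0, 0, 4, 0, 1, 25; Σd² = 34
ρ = 1 − 6·34/(7·48) = 1 − 204/336 = 0.393

0.393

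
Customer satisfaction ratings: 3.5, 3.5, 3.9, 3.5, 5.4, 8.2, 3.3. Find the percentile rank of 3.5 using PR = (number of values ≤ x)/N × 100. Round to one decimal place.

N = 7.
Strictly below 3.5: 1. Equal to 3.5: 3.
PR = 4/7 × 100 = 57.1

57.1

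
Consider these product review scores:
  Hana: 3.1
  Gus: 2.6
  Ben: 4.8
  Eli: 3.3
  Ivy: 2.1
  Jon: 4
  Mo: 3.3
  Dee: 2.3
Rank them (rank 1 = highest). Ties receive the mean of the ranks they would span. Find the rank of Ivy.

8

Sorted (descending): 4.8, 4, 3.3, 3.3, 3.1, 2.6, 2.3, 2.1
The 2 values of 3.3 occupy positions 3–4 → average rank (3+4)/2 = 3.5.
Ivy has value 2.1 → rank 8.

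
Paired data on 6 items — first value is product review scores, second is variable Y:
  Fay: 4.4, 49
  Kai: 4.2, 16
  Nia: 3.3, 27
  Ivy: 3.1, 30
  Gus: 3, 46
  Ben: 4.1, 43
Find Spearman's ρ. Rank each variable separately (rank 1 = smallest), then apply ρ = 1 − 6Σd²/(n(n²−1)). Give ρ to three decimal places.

Ranks of variable 1: 6, 5, 3, 2, 1, 4
Ranks of variable 2: 6, 1, 2, 3, 5, 4
d = r₁ − r₂: 0, 4, 1, -1, -4, 0
d²: 0, 16, 1, 1, 16, 0; Σd² = 34
ρ = 1 − 6·34/(6·35) = 1 − 204/210 = 0.029

0.029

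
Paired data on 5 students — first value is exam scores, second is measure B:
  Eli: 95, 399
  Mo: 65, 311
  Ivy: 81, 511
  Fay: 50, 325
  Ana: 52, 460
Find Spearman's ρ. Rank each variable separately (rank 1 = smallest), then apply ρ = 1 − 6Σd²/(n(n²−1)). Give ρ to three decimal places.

Ranks of variable 1: 5, 3, 4, 1, 2
Ranks of variable 2: 3, 1, 5, 2, 4
d = r₁ − r₂: 2, 2, -1, -1, -2
d²: 4, 4, 1, 1, 4; Σd² = 14
ρ = 1 − 6·14/(5·24) = 1 − 84/120 = 0.300

0.300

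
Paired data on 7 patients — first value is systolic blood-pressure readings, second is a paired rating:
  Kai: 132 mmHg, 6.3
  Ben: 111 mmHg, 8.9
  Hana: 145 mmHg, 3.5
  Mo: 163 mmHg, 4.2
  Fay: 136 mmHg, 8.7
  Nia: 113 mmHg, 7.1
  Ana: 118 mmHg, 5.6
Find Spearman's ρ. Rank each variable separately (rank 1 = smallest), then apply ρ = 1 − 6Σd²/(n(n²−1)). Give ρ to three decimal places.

Ranks of variable 1: 4, 1, 6, 7, 5, 2, 3
Ranks of variable 2: 4, 7, 1, 2, 6, 5, 3
d = r₁ − r₂: 0, -6, 5, 5, -1, -3, 0
d²: 0, 36, 25, 25, 1, 9, 0; Σd² = 96
ρ = 1 − 6·96/(7·48) = 1 − 576/336 = -0.714

-0.714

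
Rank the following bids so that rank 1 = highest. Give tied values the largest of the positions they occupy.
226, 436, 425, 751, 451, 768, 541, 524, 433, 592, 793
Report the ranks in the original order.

Sorted (descending): 793, 768, 751, 592, 541, 524, 451, 436, 433, 425, 226
No ties — each value takes its position as its rank.

11, 8, 10, 3, 7, 2, 5, 6, 9, 4, 1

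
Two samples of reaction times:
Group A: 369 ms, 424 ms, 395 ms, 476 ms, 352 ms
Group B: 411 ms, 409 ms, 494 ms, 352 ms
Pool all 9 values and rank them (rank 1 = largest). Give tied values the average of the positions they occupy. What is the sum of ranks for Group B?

Sorted (descending): 494, 476, 424, 411, 409, 395, 369, 352, 352
The 2 values of 352 occupy positions 8–9 → average rank (8+9)/2 = 8.5.
Group B values → pooled ranks: 411→4, 409→5, 494→1, 352→8.5
Rank sum = 4 + 5 + 1 + 8.5 = 18.5

18.5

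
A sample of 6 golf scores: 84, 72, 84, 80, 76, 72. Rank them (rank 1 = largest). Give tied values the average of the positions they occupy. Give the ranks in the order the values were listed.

1.5, 5.5, 1.5, 3, 4, 5.5

Sorted (descending): 84, 84, 80, 76, 72, 72
The 2 values of 84 occupy positions 1–2 → average rank (1+2)/2 = 1.5.
The 2 values of 72 occupy positions 5–6 → average rank (5+6)/2 = 5.5.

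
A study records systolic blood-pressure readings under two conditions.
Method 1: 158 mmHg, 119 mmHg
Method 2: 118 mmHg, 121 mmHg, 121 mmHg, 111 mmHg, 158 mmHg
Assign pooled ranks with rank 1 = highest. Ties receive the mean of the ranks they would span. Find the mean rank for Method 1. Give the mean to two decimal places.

3.25

Sorted (descending): 158, 158, 121, 121, 119, 118, 111
The 2 values of 158 occupy positions 1–2 → average rank (1+2)/2 = 1.5.
The 2 values of 121 occupy positions 3–4 → average rank (3+4)/2 = 3.5.
Method 1 values → pooled ranks: 158→1.5, 119→5
Mean rank = (1.5 + 5) / 2 = 3.25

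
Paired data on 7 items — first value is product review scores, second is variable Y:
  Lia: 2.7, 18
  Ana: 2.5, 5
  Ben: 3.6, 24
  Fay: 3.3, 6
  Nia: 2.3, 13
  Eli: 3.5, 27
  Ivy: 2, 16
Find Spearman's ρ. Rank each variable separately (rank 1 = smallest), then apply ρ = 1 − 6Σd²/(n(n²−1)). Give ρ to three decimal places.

Ranks of variable 1: 4, 3, 7, 5, 2, 6, 1
Ranks of variable 2: 5, 1, 6, 2, 3, 7, 4
d = r₁ − r₂: -1, 2, 1, 3, -1, -1, -3
d²: 1, 4, 1, 9, 1, 1, 9; Σd² = 26
ρ = 1 − 6·26/(7·48) = 1 − 156/336 = 0.536

0.536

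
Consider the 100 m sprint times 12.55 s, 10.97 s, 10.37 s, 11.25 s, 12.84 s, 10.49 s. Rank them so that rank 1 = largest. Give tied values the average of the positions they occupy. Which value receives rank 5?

10.49

Sorted (descending): 12.84, 12.55, 11.25, 10.97, 10.49, 10.37
No ties — each value takes its position as its rank.
Rank 5 → value 10.49.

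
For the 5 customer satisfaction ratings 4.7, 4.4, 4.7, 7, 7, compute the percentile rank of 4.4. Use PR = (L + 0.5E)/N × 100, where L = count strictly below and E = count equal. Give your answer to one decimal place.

10.0

N = 5.
Strictly below 4.4: 0. Equal to 4.4: 1.
PR = (0 + 0.5·1)/5 × 100 = 10.0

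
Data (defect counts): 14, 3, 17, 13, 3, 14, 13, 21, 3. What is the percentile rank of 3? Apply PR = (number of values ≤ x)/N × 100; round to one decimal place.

33.3

N = 9.
Strictly below 3: 0. Equal to 3: 3.
PR = 3/9 × 100 = 33.3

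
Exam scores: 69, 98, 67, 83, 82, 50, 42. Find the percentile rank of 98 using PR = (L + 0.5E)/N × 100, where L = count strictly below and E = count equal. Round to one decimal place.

N = 7.
Strictly below 98: 6. Equal to 98: 1.
PR = (6 + 0.5·1)/7 × 100 = 92.9

92.9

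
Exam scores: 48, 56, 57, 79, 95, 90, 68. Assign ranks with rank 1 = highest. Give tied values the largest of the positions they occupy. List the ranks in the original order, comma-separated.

Sorted (descending): 95, 90, 79, 68, 57, 56, 48
No ties — each value takes its position as its rank.

7, 6, 5, 3, 1, 2, 4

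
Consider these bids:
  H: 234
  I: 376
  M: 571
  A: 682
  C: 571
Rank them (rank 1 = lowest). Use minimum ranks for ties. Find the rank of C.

Sorted (ascending): 234, 376, 571, 571, 682
The 2 values of 571 occupy positions 3–4 → each gets rank 3.
C has value 571 → rank 3.

3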